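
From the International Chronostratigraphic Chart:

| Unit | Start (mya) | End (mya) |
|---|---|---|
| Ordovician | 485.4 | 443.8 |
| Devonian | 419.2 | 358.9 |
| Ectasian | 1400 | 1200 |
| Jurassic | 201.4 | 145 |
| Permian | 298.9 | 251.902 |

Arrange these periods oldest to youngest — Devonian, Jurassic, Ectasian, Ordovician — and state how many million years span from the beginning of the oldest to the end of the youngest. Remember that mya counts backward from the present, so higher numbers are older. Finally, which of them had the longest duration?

Start ages (Ma): Ectasian 1400, Ordovician 485.4, Devonian 419.2, Jurassic 201.4.
Ordered oldest to youngest: Ectasian, Ordovician, Devonian, Jurassic.
Span = 1400 − 145 = 1255 Myr.
Durations: Devonian 60.3, Ordovician 41.6, Jurassic 56.4, Ectasian 200 → longest is Ectasian (200 Myr).

Ectasian → Ordovician → Devonian → Jurassic; total span 1255 Myr; longest is Ectasian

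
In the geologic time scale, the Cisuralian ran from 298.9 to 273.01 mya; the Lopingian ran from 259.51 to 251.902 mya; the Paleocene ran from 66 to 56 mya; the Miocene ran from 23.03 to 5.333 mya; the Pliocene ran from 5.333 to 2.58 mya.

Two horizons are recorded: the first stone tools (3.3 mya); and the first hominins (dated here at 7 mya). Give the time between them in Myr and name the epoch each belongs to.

Elapsed time: 7 − 3.3 = 3.7 Myr.
3.3 Ma lies within 5.333–2.58 Ma: Pliocene.
7 Ma lies within 23.03–5.333 Ma: Miocene.

3.7 million years apart; the first in the Pliocene, the second in the Miocene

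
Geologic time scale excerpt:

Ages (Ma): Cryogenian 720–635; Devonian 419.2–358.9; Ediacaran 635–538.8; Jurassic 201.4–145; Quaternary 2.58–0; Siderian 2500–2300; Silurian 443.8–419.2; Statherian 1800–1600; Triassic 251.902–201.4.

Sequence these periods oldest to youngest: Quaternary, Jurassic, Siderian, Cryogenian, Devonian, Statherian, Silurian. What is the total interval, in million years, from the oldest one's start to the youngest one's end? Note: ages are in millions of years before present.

Siderian → Statherian → Cryogenian → Silurian → Devonian → Jurassic → Quaternary; total span 2500 Myr

Start ages (Ma): Siderian 2500, Statherian 1800, Cryogenian 720, Silurian 443.8, Devonian 419.2, Jurassic 201.4, Quaternary 2.58.
Ordered oldest to youngest: Siderian, Statherian, Cryogenian, Silurian, Devonian, Jurassic, Quaternary.
Span = 2500 − 0 = 2500 Myr.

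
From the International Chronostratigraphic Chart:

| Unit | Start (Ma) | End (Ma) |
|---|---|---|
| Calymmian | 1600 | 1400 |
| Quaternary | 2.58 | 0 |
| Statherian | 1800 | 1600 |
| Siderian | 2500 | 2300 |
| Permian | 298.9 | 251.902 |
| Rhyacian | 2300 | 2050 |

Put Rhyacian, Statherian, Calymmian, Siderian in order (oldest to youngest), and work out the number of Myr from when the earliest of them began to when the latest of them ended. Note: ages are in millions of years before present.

From the excerpt: Rhyacian 2300–2050; Statherian 1800–1600; Calymmian 1600–1400; Siderian 2500–2300 (Ma).
Larger Ma is earlier, so the oldest is Siderian and the youngest is Calymmian; oldest to youngest: Siderian, Rhyacian, Statherian, Calymmian.
Oldest start 2500 minus youngest end 1400 gives 1100 Myr overall.

Siderian → Rhyacian → Statherian → Calymmian; total span 1100 Myr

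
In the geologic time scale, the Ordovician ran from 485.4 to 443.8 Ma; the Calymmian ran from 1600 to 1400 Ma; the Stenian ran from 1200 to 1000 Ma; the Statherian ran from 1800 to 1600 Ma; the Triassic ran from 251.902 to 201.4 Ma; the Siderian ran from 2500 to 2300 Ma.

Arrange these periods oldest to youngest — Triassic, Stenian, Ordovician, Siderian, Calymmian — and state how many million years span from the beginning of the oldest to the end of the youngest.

Start ages (Ma): Siderian 2500, Calymmian 1600, Stenian 1200, Ordovician 485.4, Triassic 251.902.
Ordered oldest to youngest: Siderian, Calymmian, Stenian, Ordovician, Triassic.
Span = 2500 − 201.4 = 2298.6 Myr.

Siderian, Calymmian, Stenian, Ordovician, Triassic; total span 2298.6 Myr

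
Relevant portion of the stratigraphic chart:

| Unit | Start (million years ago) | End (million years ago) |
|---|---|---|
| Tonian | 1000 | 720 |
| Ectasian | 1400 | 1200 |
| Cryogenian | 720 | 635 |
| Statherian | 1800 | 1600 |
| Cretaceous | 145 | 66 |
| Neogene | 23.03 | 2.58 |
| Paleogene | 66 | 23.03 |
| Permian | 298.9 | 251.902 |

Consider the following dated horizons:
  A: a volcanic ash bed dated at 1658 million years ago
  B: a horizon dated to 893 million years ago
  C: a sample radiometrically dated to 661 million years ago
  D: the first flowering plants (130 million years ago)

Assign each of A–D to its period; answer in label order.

Match each age against the start–end ranges in the excerpt: A = 1658 Ma → Statherian (1800–1600); B = 893 Ma → Tonian (1000–720); C = 661 Ma → Cryogenian (720–635); D = 130 Ma → Cretaceous (145–66).

A — Statherian; B — Tonian; C — Cryogenian; D — Cretaceous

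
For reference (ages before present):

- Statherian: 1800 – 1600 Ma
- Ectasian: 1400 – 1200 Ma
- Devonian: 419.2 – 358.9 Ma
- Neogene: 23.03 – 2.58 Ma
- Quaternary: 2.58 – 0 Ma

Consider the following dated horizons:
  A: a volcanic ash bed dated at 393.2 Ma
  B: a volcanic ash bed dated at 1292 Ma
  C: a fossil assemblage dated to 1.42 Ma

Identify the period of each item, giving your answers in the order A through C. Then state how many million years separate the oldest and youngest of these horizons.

A: 393.2 Ma lies in 419.2–358.9 Ma, so Devonian.
B: 1292 Ma lies in 1400–1200 Ma, so Ectasian.
C: 1.42 Ma lies in 2.58–0 Ma, so Quaternary.
Oldest = 1292 Ma, youngest = 1.42 Ma → span 1290.58 Myr.

A — Devonian; B — Ectasian; C — Quaternary; span 1290.58 million years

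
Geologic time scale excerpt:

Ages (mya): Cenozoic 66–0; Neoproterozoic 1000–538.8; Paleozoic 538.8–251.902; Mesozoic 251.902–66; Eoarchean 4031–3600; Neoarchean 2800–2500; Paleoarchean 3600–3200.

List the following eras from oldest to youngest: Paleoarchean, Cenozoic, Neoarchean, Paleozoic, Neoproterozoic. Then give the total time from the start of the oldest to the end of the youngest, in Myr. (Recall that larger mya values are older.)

Paleoarchean → Neoarchean → Neoproterozoic → Paleozoic → Cenozoic; total span 3600 Myr

Start ages (Ma): Paleoarchean 3600, Neoarchean 2800, Neoproterozoic 1000, Paleozoic 538.8, Cenozoic 66.
Ordered oldest to youngest: Paleoarchean, Neoarchean, Neoproterozoic, Paleozoic, Cenozoic.
Span = 3600 − 0 = 3600 Myr.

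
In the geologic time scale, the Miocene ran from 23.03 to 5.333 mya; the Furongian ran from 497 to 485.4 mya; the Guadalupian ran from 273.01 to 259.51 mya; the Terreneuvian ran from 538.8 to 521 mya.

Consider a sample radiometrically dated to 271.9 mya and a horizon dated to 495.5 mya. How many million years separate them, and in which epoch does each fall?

Elapsed time: 495.5 − 271.9 = 223.6 Myr.
271.9 Ma lies within 273.01–259.51 Ma: Guadalupian.
495.5 Ma lies within 497–485.4 Ma: Furongian.

223.6 million years apart; the first in the Guadalupian, the second in the Furongian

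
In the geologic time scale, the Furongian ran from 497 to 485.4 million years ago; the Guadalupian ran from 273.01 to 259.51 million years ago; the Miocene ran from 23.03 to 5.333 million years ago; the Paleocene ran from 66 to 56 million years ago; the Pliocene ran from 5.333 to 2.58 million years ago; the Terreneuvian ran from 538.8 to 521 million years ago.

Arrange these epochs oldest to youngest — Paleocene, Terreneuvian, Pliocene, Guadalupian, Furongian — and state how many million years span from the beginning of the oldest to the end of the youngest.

Start ages (Ma): Terreneuvian 538.8, Furongian 497, Guadalupian 273.01, Paleocene 66, Pliocene 5.333.
Ordered oldest to youngest: Terreneuvian, Furongian, Guadalupian, Paleocene, Pliocene.
Span = 538.8 − 2.58 = 536.22 Myr.

Terreneuvian, Furongian, Guadalupian, Paleocene, Pliocene; total span 536.22 Myr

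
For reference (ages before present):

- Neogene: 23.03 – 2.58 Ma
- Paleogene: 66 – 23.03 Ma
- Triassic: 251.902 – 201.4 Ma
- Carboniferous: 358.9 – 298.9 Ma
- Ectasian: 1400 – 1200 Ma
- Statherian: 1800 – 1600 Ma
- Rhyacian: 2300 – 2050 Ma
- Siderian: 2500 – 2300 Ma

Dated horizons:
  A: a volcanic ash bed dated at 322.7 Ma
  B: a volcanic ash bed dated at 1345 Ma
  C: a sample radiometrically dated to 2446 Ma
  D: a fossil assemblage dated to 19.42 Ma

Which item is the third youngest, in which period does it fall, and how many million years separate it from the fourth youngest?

B, in the Ectasian; 1101 million years to C

Smaller Ma means younger, so youngest first: D 19.42 < A 322.7 < B 1345 < C 2446.
Counting 3 along gives B (1345 Ma); the excerpt puts that inside the Ectasian, 1400–1200 Ma.
Next in line is C (2446 Ma), and 2446 − 1345 = 1101 Myr.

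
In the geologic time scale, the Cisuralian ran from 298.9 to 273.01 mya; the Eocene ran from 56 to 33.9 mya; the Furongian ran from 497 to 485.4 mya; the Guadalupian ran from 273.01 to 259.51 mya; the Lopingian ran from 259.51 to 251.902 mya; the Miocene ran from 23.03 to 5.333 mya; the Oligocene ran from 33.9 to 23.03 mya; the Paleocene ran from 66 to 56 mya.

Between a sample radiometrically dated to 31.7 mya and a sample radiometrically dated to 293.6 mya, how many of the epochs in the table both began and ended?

The older date is 293.6 Ma and the younger is 31.7 Ma.
Epochs with start < 293.6 and end > 31.7 Ma: Guadalupian (273.01–259.51), Lopingian (259.51–251.902), Paleocene (66–56), Eocene (56–33.9).
That is 4 complete epochs.

4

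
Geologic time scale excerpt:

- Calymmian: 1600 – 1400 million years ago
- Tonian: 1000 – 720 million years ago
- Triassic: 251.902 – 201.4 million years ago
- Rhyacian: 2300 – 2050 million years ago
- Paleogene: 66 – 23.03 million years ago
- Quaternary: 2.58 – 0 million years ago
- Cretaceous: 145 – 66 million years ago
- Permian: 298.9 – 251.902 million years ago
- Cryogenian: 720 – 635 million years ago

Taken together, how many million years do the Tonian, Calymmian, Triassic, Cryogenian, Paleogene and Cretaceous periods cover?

Each duration: Tonian = 280; Calymmian = 200; Triassic = 50.502; Cryogenian = 85; Paleogene = 42.97; Cretaceous = 79.
Sum: 280 + 200 + 50.502 + 85 + 42.97 + 79 = 737.472 Myr.

737.472 million years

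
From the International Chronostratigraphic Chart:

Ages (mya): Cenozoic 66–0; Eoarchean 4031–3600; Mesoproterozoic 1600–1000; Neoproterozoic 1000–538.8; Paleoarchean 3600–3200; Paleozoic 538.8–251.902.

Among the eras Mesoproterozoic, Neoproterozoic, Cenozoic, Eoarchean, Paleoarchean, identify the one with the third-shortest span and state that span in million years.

Start − end for each: Mesoproterozoic 1600 − 1000 = 600; Neoproterozoic 1000 − 538.8 = 461.2; Cenozoic 66 − 0 = 66; Eoarchean 4031 − 3600 = 431; Paleoarchean 3600 − 3200 = 400.
Ranking these from shortest: Cenozoic < Paleoarchean < Eoarchean < Neoproterozoic < Mesoproterozoic.
Position 3 in that ranking is Eoarchean, which lasted 431 Myr.

Eoarchean, 431 million years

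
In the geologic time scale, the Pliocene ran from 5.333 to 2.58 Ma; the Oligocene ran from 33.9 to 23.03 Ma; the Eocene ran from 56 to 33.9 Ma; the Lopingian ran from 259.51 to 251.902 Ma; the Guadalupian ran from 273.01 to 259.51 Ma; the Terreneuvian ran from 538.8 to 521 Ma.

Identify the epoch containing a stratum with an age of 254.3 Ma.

254.3 Ma lies between 259.51 and 251.902 Ma, so it falls in the Lopingian.

Lopingian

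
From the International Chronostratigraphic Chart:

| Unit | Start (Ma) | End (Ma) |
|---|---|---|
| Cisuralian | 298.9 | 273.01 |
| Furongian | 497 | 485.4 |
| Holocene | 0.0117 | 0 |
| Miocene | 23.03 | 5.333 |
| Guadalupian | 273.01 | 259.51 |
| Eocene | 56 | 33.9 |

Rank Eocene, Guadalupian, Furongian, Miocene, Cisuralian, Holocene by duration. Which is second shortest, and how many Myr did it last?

Start − end for each: Eocene 56 − 33.9 = 22.1; Guadalupian 273.01 − 259.51 = 13.5; Furongian 497 − 485.4 = 11.6; Miocene 23.03 − 5.333 = 17.697; Cisuralian 298.9 − 273.01 = 25.89; Holocene 0.0117 − 0 = 0.0117.
Ranking these from shortest: Holocene < Furongian < Guadalupian < Miocene < Eocene < Cisuralian.
Position 2 in that ranking is Furongian, which lasted 11.6 Myr.

Furongian, 11.6 million years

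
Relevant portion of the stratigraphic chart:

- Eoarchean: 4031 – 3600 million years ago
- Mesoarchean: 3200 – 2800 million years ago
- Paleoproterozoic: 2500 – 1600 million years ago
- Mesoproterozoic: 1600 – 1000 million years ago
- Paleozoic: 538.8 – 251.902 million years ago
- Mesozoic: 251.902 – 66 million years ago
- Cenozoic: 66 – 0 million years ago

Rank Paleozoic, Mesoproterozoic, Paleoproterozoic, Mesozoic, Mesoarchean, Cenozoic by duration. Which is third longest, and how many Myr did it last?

Start − end for each: Paleozoic 538.8 − 251.902 = 286.898; Mesoproterozoic 1600 − 1000 = 600; Paleoproterozoic 2500 − 1600 = 900; Mesozoic 251.902 − 66 = 185.902; Mesoarchean 3200 − 2800 = 400; Cenozoic 66 − 0 = 66.
Ranking these from longest: Paleoproterozoic > Mesoproterozoic > Mesoarchean > Paleozoic > Mesozoic > Cenozoic.
Position 3 in that ranking is Mesoarchean, which lasted 400 Myr.

Mesoarchean, 400 million years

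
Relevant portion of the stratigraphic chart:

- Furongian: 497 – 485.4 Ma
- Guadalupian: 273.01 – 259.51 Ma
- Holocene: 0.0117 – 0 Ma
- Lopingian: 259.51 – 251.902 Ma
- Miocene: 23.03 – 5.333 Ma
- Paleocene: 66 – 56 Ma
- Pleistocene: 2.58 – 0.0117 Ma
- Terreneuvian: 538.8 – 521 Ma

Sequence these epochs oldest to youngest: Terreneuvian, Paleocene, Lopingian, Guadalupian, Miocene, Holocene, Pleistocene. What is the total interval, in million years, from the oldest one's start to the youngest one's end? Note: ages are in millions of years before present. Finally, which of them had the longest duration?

From the excerpt: Terreneuvian 538.8–521; Paleocene 66–56; Lopingian 259.51–251.902; Guadalupian 273.01–259.51; Miocene 23.03–5.333; Holocene 0.0117–0; Pleistocene 2.58–0.0117 (Ma).
Larger Ma is earlier, so the oldest is Terreneuvian and the youngest is Holocene; oldest to youngest: Terreneuvian, Guadalupian, Lopingian, Paleocene, Miocene, Pleistocene, Holocene.
Oldest start 538.8 minus youngest end 0 gives 538.8 Myr overall.
Individual lengths (start − end): Lopingian 7.608; Miocene 17.697; Terreneuvian 17.8; Holocene 0.0117; Guadalupian 13.5; Pleistocene 2.5683; Paleocene 10. The largest is Terreneuvian at 17.8 Myr.

Terreneuvian → Guadalupian → Lopingian → Paleocene → Miocene → Pleistocene → Holocene; total span 538.8 Myr; longest is Terreneuvian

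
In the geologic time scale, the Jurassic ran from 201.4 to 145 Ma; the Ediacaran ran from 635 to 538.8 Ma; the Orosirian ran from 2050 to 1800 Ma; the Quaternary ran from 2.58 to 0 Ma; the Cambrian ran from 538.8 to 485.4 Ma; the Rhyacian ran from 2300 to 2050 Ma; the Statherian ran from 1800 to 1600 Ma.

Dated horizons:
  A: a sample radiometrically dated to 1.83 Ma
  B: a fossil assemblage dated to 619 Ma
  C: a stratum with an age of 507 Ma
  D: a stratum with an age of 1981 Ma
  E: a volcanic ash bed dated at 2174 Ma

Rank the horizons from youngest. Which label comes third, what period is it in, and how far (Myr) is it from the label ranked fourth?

Smaller Ma means younger, so youngest first: A 1.83 < C 507 < B 619 < D 1981 < E 2174.
Counting 3 along gives B (619 Ma); the excerpt puts that inside the Ediacaran, 635–538.8 Ma.
Next in line is D (1981 Ma), and 1981 − 619 = 1362 Myr.

B, in the Ediacaran; 1362 million years to D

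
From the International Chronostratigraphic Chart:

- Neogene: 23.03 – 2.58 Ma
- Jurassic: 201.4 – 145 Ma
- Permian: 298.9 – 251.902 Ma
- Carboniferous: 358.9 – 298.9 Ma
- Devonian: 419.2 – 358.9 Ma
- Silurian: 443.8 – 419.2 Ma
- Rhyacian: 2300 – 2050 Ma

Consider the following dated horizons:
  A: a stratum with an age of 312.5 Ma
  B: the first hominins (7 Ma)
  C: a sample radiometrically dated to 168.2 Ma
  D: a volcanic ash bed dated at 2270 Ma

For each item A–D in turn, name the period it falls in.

A — Carboniferous; B — Neogene; C — Jurassic; D — Rhyacian

Match each age against the start–end ranges in the excerpt: A = 312.5 Ma → Carboniferous (358.9–298.9); B = 7 Ma → Neogene (23.03–2.58); C = 168.2 Ma → Jurassic (201.4–145); D = 2270 Ma → Rhyacian (2300–2050).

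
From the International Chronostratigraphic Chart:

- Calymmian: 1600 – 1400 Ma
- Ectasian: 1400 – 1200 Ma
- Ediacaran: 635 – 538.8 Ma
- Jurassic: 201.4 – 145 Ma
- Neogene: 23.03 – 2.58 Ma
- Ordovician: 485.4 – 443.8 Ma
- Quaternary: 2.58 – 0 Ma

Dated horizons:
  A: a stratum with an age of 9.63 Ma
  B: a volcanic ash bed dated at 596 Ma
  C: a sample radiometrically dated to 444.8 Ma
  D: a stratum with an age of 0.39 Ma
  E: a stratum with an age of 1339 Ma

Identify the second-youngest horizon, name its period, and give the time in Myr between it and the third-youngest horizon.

A, in the Neogene; 435.17 million years to C

Sorted youngest-first by Ma: D (0.39), A (9.63), C (444.8), B (596), E (1339).
The second youngest is A at 9.63 Ma, which lies in 23.03–2.58 Ma: the Neogene.
The third youngest is C at 444.8 Ma; separation = |9.63 − 444.8| = 435.17 Myr.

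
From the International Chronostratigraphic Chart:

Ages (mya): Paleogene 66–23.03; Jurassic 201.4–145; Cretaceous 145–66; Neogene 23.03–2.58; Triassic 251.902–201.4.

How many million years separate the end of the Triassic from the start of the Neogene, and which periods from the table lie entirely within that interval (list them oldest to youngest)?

178.37 million years; Jurassic, Cretaceous, Paleogene

The Triassic closes at 201.4 Ma and the Neogene opens at 23.03 Ma, so the interval is 201.4 − 23.03 = 178.37 Myr.
A period fits inside if it starts at or after 201.4 Ma and ends at or before 23.03 Ma; oldest first that gives Jurassic, Cretaceous, Paleogene.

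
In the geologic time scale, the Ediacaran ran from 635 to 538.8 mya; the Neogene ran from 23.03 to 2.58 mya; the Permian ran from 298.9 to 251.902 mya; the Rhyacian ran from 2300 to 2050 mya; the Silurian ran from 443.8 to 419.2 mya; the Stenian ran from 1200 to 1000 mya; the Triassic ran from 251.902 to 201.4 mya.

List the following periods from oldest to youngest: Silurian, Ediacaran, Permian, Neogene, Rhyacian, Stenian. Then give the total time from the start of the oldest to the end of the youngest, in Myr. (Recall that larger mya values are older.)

From the excerpt: Silurian 443.8–419.2; Ediacaran 635–538.8; Permian 298.9–251.902; Neogene 23.03–2.58; Rhyacian 2300–2050; Stenian 1200–1000 (Ma).
Larger Ma is earlier, so the oldest is Rhyacian and the youngest is Neogene; oldest to youngest: Rhyacian, Stenian, Ediacaran, Silurian, Permian, Neogene.
Oldest start 2300 minus youngest end 2.58 gives 2297.42 Myr overall.

Rhyacian, Stenian, Ediacaran, Silurian, Permian, Neogene; total span 2297.42 Myr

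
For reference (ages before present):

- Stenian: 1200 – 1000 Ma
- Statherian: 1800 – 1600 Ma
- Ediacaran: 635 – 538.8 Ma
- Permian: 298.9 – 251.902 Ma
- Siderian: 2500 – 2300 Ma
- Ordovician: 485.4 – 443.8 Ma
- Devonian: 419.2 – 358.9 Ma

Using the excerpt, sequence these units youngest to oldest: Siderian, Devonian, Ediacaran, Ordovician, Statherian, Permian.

The oldest of these is Siderian (starts 2500 Ma) and the youngest is Permian (ends 251.902 Ma).
In between, by decreasing start age: Statherian (1800), Ediacaran (635), Ordovician (485.4), Devonian (419.2).
Listing youngest first means reversing that sequence.

Permian → Devonian → Ordovician → Ediacaran → Statherian → Siderian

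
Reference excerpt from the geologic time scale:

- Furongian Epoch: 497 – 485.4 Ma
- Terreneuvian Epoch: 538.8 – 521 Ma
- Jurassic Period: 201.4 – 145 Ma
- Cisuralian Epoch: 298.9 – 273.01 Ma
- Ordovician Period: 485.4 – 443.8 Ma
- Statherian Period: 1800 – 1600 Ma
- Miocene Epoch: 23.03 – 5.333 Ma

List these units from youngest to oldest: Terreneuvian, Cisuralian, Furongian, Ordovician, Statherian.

Cisuralian, Ordovician, Furongian, Terreneuvian, Statherian

Read off each span (Ma): Terreneuvian 538.8–521; Cisuralian 298.9–273.01; Furongian 497–485.4; Ordovician 485.4–443.8; Statherian 1800–1600.
Larger Ma is older, so oldest→youngest is Statherian, Terreneuvian, Furongian, Ordovician, Cisuralian; reverse it for youngest→oldest.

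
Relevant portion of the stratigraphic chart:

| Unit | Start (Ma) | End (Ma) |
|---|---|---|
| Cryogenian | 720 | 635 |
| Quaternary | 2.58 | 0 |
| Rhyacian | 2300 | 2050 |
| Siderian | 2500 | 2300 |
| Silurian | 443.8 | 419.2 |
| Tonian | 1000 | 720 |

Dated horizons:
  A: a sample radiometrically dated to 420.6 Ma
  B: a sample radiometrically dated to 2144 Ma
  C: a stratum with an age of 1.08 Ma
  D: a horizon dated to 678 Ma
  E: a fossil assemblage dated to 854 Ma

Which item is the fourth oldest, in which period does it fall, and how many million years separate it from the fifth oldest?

A, in the Silurian; 419.52 million years to C

Sorted oldest-first by Ma: B (2144), E (854), D (678), A (420.6), C (1.08).
The fourth oldest is A at 420.6 Ma, which lies in 443.8–419.2 Ma: the Silurian.
The fifth oldest is C at 1.08 Ma; separation = |420.6 − 1.08| = 419.52 Myr.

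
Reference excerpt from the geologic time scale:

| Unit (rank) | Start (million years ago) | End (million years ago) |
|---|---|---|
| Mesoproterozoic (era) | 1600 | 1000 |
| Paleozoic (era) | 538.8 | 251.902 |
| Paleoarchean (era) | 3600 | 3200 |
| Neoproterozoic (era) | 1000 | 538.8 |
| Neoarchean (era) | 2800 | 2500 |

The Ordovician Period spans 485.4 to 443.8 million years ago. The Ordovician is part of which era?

Paleozoic

The Ordovician (485.4–443.8 Ma) lies entirely within 538.8–251.902 Ma, the Paleozoic Era.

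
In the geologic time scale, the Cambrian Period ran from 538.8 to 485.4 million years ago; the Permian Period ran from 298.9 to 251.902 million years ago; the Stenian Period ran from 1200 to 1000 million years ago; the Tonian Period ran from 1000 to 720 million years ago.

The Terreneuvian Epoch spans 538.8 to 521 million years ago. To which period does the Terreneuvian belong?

Cambrian

The Terreneuvian (538.8–521 Ma) lies entirely within 538.8–485.4 Ma, the Cambrian Period.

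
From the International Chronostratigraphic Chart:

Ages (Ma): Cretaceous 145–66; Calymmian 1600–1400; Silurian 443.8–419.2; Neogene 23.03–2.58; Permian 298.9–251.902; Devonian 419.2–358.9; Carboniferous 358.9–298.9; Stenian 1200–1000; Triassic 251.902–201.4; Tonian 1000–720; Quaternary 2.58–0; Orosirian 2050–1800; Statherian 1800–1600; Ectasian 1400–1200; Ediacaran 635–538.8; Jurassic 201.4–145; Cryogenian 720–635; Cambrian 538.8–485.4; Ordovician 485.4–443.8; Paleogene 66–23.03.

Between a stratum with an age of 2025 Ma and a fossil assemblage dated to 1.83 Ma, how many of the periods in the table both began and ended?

18

2025 Ma sits inside the Orosirian (2050–1800) and 1.83 Ma inside the Quaternary (2.58–0); neither of those is wholly between the two dates.
The listed periods lying completely between them are Statherian, Calymmian, Ectasian, Stenian, Tonian, Cryogenian, Ediacaran, Cambrian, Ordovician, Silurian, Devonian, Carboniferous, Permian, Triassic, Jurassic, Cretaceous, Paleogene, Neogene — 18 in all.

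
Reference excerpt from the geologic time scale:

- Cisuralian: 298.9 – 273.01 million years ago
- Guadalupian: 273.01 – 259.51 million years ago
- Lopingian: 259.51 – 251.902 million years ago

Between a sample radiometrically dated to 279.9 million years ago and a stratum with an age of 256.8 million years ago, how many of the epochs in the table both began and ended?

1

279.9 Ma sits inside the Cisuralian (298.9–273.01) and 256.8 Ma inside the Lopingian (259.51–251.902); neither of those is wholly between the two dates.
The listed epochs lying completely between them are Guadalupian — 1 in all.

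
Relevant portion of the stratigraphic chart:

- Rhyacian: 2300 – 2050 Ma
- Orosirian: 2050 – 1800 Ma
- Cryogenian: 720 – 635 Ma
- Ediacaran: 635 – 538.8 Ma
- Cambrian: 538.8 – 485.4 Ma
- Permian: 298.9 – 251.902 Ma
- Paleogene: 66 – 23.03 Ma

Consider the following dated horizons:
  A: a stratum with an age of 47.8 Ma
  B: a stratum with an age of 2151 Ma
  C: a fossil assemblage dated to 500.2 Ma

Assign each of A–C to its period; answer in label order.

A — Paleogene; B — Rhyacian; C — Cambrian

A: 47.8 Ma lies in 66–23.03 Ma, so Paleogene.
B: 2151 Ma lies in 2300–2050 Ma, so Rhyacian.
C: 500.2 Ma lies in 538.8–485.4 Ma, so Cambrian.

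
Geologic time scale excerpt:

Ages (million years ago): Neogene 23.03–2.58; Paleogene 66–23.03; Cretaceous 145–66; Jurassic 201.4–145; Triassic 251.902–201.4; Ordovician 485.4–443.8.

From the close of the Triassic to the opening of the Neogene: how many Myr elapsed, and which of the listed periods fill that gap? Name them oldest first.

End of Triassic = 201.4 Ma; start of Neogene = 23.03 Ma.
Gap = 201.4 − 23.03 = 178.37 Myr.
Periods wholly inside 201.4–23.03 Ma: Jurassic (201.4–145), Cretaceous (145–66), Paleogene (66–23.03).

178.37 million years; Jurassic, Cretaceous, Paleogene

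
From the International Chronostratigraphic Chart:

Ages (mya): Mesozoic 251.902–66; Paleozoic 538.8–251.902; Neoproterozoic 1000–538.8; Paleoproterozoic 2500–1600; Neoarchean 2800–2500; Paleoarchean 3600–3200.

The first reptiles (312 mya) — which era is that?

Paleozoic

312 Ma lies between 538.8 and 251.902 Ma, so it falls in the Paleozoic.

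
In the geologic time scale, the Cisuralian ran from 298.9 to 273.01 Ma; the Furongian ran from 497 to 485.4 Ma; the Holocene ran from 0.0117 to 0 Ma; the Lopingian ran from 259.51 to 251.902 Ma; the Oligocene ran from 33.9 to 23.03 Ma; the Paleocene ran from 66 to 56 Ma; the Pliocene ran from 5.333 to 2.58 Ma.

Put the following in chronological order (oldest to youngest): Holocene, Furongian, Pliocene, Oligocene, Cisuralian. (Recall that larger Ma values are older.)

Sorting by start age (descending Ma, since larger Ma = older): Furongian start 497, Cisuralian start 298.9, Oligocene start 33.9, Pliocene start 5.333, Holocene start 0.0117.

Furongian, Cisuralian, Oligocene, Pliocene, Holocene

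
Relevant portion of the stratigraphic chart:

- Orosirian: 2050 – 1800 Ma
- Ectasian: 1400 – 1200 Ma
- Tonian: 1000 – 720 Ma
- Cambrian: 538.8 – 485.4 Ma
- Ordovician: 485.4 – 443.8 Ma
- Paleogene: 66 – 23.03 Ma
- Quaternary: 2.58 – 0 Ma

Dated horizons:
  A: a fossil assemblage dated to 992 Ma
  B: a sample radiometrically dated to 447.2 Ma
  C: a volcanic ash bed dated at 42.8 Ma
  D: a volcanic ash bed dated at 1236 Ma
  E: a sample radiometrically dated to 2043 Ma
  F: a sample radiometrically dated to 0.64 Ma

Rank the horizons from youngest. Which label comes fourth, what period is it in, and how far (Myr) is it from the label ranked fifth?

A, in the Tonian; 244 million years to D

Sorted youngest-first by Ma: F (0.64), C (42.8), B (447.2), A (992), D (1236), E (2043).
The fourth youngest is A at 992 Ma, which lies in 1000–720 Ma: the Tonian.
The fifth youngest is D at 1236 Ma; separation = |992 − 1236| = 244 Myr.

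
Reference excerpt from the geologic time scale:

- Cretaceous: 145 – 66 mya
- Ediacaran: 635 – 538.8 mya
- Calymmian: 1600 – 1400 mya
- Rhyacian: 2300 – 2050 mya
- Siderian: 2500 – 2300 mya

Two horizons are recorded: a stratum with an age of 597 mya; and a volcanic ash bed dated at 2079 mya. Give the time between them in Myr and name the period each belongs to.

Elapsed time: 2079 − 597 = 1482 Myr.
597 Ma lies within 635–538.8 Ma: Ediacaran.
2079 Ma lies within 2300–2050 Ma: Rhyacian.

1482 million years apart; the first in the Ediacaran, the second in the Rhyacian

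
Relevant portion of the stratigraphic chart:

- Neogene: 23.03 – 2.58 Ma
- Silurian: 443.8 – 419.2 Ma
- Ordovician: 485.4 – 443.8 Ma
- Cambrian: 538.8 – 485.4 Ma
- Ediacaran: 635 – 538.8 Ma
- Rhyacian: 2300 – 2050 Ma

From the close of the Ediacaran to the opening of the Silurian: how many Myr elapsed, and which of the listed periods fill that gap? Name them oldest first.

95 million years; Cambrian, Ordovician

The Ediacaran closes at 538.8 Ma and the Silurian opens at 443.8 Ma, so the interval is 538.8 − 443.8 = 95 Myr.
A period fits inside if it starts at or after 538.8 Ma and ends at or before 443.8 Ma; oldest first that gives Cambrian, Ordovician.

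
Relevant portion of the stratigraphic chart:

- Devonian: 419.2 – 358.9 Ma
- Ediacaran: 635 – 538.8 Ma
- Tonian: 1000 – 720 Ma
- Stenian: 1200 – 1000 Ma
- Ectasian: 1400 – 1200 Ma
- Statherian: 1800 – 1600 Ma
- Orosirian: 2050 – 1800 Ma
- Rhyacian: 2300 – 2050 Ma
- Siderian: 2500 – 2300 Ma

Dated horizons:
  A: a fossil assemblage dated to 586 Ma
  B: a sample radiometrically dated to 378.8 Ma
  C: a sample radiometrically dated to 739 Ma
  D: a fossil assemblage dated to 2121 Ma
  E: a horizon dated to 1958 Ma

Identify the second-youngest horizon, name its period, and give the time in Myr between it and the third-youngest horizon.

A, in the Ediacaran; 153 million years to C

Smaller Ma means younger, so youngest first: B 378.8 < A 586 < C 739 < E 1958 < D 2121.
Counting 2 along gives A (586 Ma); the excerpt puts that inside the Ediacaran, 635–538.8 Ma.
Next in line is C (739 Ma), and 739 − 586 = 153 Myr.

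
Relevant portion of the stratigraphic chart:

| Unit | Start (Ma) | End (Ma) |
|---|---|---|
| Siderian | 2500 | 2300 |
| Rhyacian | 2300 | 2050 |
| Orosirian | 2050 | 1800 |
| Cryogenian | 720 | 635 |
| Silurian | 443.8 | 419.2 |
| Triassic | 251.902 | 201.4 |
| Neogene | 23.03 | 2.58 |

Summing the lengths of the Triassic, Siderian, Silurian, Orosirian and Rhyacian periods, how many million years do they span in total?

775.102 million years

Each duration: Triassic = 50.502; Siderian = 200; Silurian = 24.6; Orosirian = 250; Rhyacian = 250.
Sum: 50.502 + 200 + 24.6 + 250 + 250 = 775.102 Myr.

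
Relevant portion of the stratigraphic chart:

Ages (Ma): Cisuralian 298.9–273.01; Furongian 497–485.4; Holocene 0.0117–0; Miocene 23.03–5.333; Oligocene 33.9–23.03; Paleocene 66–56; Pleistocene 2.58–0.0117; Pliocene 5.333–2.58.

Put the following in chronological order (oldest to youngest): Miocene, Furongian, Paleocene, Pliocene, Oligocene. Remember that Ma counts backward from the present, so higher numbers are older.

The oldest of these is Furongian (starts 497 Ma) and the youngest is Pliocene (ends 2.58 Ma).
In between, by decreasing start age: Paleocene (66), Oligocene (33.9), Miocene (23.03).

Furongian, Paleocene, Oligocene, Miocene, Pliocene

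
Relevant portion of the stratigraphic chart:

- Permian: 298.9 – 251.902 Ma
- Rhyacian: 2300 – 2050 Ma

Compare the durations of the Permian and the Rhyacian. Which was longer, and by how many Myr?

Permian: 298.9 − 251.902 = 46.998 Myr.
Rhyacian: 2300 − 2050 = 250 Myr.
Difference: 250 − 46.998 = 203.002 Myr, so the Rhyacian was longer.

Rhyacian, by 203.002 million years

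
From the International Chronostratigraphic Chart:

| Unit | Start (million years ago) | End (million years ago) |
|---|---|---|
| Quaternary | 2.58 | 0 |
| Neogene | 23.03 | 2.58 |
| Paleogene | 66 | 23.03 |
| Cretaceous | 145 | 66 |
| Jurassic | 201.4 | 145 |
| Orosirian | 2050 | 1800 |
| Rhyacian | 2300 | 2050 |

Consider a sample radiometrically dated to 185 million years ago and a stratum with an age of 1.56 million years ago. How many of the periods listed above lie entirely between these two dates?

3

The older date is 185 Ma and the younger is 1.56 Ma.
Periods with start < 185 and end > 1.56 Ma: Cretaceous (145–66), Paleogene (66–23.03), Neogene (23.03–2.58).
That is 3 complete periods.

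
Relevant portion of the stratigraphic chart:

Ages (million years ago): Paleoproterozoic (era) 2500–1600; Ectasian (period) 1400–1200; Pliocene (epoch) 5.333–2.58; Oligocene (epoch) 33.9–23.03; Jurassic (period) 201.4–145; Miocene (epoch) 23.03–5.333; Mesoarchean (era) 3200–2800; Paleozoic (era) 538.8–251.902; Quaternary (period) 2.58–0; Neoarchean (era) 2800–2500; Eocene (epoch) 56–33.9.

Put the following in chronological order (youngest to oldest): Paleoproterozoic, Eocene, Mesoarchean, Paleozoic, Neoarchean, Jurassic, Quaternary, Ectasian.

Quaternary → Eocene → Jurassic → Paleozoic → Ectasian → Paleoproterozoic → Neoarchean → Mesoarchean

Read off each span (Ma): Paleoproterozoic 2500–1600; Eocene 56–33.9; Mesoarchean 3200–2800; Paleozoic 538.8–251.902; Neoarchean 2800–2500; Jurassic 201.4–145; Quaternary 2.58–0; Ectasian 1400–1200.
Larger Ma is older, so oldest→youngest is Mesoarchean, Neoarchean, Paleoproterozoic, Ectasian, Paleozoic, Jurassic, Eocene, Quaternary; reverse it for youngest→oldest.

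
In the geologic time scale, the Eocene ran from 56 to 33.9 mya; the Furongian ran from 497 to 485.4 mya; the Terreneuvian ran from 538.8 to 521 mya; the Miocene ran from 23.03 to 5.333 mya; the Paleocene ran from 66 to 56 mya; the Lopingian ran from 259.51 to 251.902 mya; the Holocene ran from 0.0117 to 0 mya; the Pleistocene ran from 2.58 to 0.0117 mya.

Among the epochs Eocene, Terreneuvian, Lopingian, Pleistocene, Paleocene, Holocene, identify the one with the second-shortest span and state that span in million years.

Durations: Eocene 22.1; Terreneuvian 17.8; Lopingian 7.608; Pleistocene 2.5683; Paleocene 10; Holocene 0.0117 Myr.
Sorted shortest-first: Holocene (0.0117), Pleistocene (2.5683), Lopingian (7.608), Paleocene (10), Terreneuvian (17.8), Eocene (22.1).
The second shortest is Pleistocene at 2.5683 Myr.

Pleistocene, 2.5683 million years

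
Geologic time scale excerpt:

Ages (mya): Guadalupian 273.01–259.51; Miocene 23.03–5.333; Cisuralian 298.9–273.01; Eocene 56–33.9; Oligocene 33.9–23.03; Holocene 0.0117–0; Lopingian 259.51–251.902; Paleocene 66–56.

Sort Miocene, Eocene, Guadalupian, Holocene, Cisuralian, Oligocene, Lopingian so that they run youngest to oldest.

Holocene, then Miocene, then Oligocene, then Eocene, then Lopingian, then Guadalupian, then Cisuralian

Read off each span (Ma): Miocene 23.03–5.333; Eocene 56–33.9; Guadalupian 273.01–259.51; Holocene 0.0117–0; Cisuralian 298.9–273.01; Oligocene 33.9–23.03; Lopingian 259.51–251.902.
Larger Ma is older, so oldest→youngest is Cisuralian, Guadalupian, Lopingian, Eocene, Oligocene, Miocene, Holocene; reverse it for youngest→oldest.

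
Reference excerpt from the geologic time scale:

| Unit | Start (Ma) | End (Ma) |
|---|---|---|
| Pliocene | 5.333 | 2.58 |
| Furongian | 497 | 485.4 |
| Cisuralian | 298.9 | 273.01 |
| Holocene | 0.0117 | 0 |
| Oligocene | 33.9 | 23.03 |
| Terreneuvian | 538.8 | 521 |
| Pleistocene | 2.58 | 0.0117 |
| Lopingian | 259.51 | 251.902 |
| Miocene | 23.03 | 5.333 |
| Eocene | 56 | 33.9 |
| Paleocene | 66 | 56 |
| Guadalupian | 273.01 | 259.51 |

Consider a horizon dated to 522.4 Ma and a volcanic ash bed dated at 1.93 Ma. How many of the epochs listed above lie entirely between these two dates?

9

The older date is 522.4 Ma and the younger is 1.93 Ma.
Epochs with start < 522.4 and end > 1.93 Ma: Furongian (497–485.4), Cisuralian (298.9–273.01), Guadalupian (273.01–259.51), Lopingian (259.51–251.902), Paleocene (66–56), Eocene (56–33.9), Oligocene (33.9–23.03), Miocene (23.03–5.333), Pliocene (5.333–2.58).
That is 9 complete epochs.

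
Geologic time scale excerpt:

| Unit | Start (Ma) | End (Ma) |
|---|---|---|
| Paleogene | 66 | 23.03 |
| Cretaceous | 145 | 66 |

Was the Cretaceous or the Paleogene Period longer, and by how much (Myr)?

Cretaceous: 145 − 66 = 79 Myr.
Paleogene: 66 − 23.03 = 42.97 Myr.
Difference: 79 − 42.97 = 36.03 Myr, so the Cretaceous was longer.

Cretaceous, by 36.03 million years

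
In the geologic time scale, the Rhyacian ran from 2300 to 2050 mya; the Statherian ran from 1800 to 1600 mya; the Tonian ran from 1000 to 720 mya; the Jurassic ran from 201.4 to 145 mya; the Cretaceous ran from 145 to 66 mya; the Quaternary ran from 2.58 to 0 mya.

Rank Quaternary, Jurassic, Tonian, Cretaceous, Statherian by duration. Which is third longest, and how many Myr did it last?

Cretaceous, 79 million years

Start − end for each: Quaternary 2.58 − 0 = 2.58; Jurassic 201.4 − 145 = 56.4; Tonian 1000 − 720 = 280; Cretaceous 145 − 66 = 79; Statherian 1800 − 1600 = 200.
Ranking these from longest: Tonian > Statherian > Cretaceous > Jurassic > Quaternary.
Position 3 in that ranking is Cretaceous, which lasted 79 Myr.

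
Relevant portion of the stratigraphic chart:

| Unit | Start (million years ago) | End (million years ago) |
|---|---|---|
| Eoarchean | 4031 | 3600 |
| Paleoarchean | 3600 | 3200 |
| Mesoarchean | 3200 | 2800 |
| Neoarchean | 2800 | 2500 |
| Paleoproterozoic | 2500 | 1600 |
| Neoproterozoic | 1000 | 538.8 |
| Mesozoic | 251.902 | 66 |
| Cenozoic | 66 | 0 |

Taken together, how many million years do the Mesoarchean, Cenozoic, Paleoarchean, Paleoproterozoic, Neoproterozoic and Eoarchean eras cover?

Duration is start − end for each: (3200 − 2800) + (66 − 0) + (3600 − 3200) + (2500 − 1600) + (1000 − 538.8) + (4031 − 3600).
That is 400 + 66 + 400 + 900 + 461.2 + 431, which totals 2658.2 million years.

2658.2 million years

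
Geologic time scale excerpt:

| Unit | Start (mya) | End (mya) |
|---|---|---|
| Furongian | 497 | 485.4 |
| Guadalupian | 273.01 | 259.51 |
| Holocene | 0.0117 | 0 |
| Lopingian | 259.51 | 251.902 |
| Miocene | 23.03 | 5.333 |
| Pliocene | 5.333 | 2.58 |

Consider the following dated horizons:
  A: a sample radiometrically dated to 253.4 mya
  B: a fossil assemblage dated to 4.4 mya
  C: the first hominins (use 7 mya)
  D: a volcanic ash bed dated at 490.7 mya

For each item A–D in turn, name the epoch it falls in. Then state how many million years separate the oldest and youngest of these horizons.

A — Lopingian; B — Pliocene; C — Miocene; D — Furongian; span 486.3 million years

A: 253.4 Ma lies in 259.51–251.902 Ma, so Lopingian.
B: 4.4 Ma lies in 5.333–2.58 Ma, so Pliocene.
C: 7 Ma lies in 23.03–5.333 Ma, so Miocene.
D: 490.7 Ma lies in 497–485.4 Ma, so Furongian.
Oldest = 490.7 Ma, youngest = 4.4 Ma → span 486.3 Myr.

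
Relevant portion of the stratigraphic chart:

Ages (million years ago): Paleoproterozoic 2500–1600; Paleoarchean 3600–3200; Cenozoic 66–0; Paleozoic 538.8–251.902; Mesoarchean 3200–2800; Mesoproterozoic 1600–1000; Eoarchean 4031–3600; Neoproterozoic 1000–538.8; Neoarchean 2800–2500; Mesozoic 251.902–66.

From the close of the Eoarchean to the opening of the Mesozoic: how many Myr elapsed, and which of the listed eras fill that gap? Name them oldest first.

3348.098 million years; Paleoarchean, Mesoarchean, Neoarchean, Paleoproterozoic, Mesoproterozoic, Neoproterozoic, Paleozoic

The Eoarchean closes at 3600 Ma and the Mesozoic opens at 251.902 Ma, so the interval is 3600 − 251.902 = 3348.098 Myr.
An era fits inside if it starts at or after 3600 Ma and ends at or before 251.902 Ma; oldest first that gives Paleoarchean, Mesoarchean, Neoarchean, Paleoproterozoic, Mesoproterozoic, Neoproterozoic, Paleozoic.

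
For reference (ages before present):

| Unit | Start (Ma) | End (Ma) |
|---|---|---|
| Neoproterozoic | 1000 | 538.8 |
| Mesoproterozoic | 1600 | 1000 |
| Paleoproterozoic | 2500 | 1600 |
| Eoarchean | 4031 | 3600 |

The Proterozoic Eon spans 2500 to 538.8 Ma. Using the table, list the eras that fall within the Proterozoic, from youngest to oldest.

Neoproterozoic, Mesoproterozoic, Paleoproterozoic

Eras with both bounds inside 2500–538.8 Ma: Neoproterozoic (1000–538.8), Mesoproterozoic (1600–1000), Paleoproterozoic (2500–1600).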